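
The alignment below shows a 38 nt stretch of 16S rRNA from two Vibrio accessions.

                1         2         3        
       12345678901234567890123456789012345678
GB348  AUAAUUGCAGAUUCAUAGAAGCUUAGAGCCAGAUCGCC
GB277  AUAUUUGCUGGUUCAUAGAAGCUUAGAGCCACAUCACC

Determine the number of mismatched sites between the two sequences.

The sequences differ at positions 4 (A/U), 9 (A/U), 11 (A/G), 32 (G/C), 36 (G/A).
That gives 5 mismatches out of 38 aligned sites, so the Hamming distance is 5.

5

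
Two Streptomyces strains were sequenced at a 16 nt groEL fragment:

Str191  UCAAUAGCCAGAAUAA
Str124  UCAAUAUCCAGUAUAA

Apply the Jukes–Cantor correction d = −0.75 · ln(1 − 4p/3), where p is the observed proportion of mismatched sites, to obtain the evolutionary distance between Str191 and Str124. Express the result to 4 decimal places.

0.1367

Mismatches occur at site 7 (G↔U), site 12 (A↔U).
p = 2/16 = 0.125000.
d = −0.75 · ln(1 − (4/3)·0.125000) = −0.75 · ln(0.833333) = −0.75 · (-0.182322) = 0.1367.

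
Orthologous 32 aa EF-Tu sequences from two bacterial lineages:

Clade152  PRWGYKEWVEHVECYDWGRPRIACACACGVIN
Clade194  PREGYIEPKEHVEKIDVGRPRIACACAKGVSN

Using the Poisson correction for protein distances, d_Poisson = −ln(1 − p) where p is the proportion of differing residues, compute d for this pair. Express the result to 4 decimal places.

0.3302

Mismatches occur at site 3 (W↔E), site 6 (K↔I), site 8 (W↔P), site 9 (V↔K), site 14 (C↔K), site 15 (Y↔I), site 17 (W↔V), site 28 (C↔K), site 31 (I↔S).
p = 9/32 = 0.281250.
d = −ln(1 − 0.281250) = −ln(0.718750) = 0.3302.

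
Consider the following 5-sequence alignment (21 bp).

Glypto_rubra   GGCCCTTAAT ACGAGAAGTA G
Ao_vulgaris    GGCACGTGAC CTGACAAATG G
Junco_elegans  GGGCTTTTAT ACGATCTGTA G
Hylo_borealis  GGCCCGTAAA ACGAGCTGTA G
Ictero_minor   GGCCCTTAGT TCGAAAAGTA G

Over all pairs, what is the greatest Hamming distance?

13

Pairwise Hamming distances:
  Glypto_rubra vs Ao_vulgaris: 9
  Glypto_rubra vs Junco_elegans: 6
  Glypto_rubra vs Hylo_borealis: 4
  Glypto_rubra vs Ictero_minor: 3
  Ao_vulgaris vs Junco_elegans: 13
  Ao_vulgaris vs Hylo_borealis: 10
  Ao_vulgaris vs Ictero_minor: 10
  Junco_elegans vs Hylo_borealis: 6
  Junco_elegans vs Ictero_minor: 8
  Hylo_borealis vs Ictero_minor: 7
The largest is 13, between Ao_vulgaris and Junco_elegans.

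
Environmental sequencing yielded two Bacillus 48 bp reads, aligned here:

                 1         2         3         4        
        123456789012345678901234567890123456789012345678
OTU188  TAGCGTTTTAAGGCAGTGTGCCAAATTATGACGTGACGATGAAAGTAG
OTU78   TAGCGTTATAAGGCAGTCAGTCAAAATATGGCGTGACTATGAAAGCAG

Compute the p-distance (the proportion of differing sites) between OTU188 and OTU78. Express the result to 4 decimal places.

0.1667

Differing sites — 8:T/A; 18:G/C; 19:T/A; 21:C/T; 26:T/A; 31:A/G; 38:G/T; 46:T/C.
There are 8 differences over 48 sites, so p = 8/48 = 0.1667.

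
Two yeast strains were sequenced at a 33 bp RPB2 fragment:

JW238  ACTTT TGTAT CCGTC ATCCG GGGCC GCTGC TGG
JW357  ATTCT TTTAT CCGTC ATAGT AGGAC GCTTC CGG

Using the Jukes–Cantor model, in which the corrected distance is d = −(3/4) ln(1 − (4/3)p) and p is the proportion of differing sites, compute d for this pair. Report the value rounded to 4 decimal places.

0.3882

Differing sites — 2:C/T; 4:T/C; 7:G/T; 18:C/A; 19:C/G; 20:G/T; 21:G/A; 24:C/A; 29:G/T; 31:T/C.
p = 10/33 = 0.303030.
d = −0.75 · ln(1 − (4/3)·0.303030) = −0.75 · ln(0.595960) = −0.75 · (-0.517582) = 0.3882.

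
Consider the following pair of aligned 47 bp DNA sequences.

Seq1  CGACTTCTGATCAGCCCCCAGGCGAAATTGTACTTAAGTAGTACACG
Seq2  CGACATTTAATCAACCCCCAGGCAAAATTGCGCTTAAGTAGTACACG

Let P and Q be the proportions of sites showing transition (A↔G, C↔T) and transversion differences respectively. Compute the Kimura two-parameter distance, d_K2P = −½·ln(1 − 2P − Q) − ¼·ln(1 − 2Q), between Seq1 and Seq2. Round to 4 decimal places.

Differing sites — 5:T/A (Tv); 7:C/T (Ti); 9:G/A (Ti); 14:G/A (Ti); 24:G/A (Ti); 31:T/C (Ti); 32:A/G (Ti).
Of the 7 differences, 6 transitions and 1 transversion over 47 sites: P = 6/47 = 0.127660, Q = 1/47 = 0.021277.
d = −0.5·ln(0.723403) − 0.25·ln(0.957446) = −0.5·(-0.323789) − 0.25·(-0.043486) = 0.1728.

0.1728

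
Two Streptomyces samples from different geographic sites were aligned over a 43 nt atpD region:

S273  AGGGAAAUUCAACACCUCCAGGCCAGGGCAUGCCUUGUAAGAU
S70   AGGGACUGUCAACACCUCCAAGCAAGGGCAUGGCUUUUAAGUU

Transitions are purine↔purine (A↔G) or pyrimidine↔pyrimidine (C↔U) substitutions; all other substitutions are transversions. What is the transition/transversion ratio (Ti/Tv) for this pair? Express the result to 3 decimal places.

0.143

The sequences differ at positions 6 (A/C, transversion), 7 (A/U, transversion), 8 (U/G, transversion), 21 (G/A, transition), 24 (C/A, transversion), 33 (C/G, transversion), 37 (G/U, transversion), 42 (A/U, transversion).
Of the 8 differences, 1 transition and 7 transversions, so Ti/Tv = 1/7 = 0.143.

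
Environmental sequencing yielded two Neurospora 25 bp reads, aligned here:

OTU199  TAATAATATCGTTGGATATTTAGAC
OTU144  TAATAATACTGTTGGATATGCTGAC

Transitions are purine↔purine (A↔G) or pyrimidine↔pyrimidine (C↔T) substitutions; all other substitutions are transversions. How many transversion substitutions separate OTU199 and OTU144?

2

Mismatches occur at site 9 (T→C, transition), site 10 (C→T, transition), site 20 (T→G, transversion), site 21 (T→C, transition), site 22 (A→T, transversion).
Of the 5 differences, 3 transitions and 2 transversions, so the answer is 2.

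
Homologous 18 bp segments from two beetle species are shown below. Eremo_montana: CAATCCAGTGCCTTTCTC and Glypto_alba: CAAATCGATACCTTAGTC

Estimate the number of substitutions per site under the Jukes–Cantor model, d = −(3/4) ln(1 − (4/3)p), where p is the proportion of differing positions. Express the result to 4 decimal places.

Differing sites — 4:T/A; 5:C/T; 7:A/G; 8:G/A; 10:G/A; 15:T/A; 16:C/G.
p = 7/18 = 0.388889.
d = −0.75 · ln(1 − (4/3)·0.388889) = −0.75 · ln(0.481481) = −0.75 · (-0.730889) = 0.5482.

0.5482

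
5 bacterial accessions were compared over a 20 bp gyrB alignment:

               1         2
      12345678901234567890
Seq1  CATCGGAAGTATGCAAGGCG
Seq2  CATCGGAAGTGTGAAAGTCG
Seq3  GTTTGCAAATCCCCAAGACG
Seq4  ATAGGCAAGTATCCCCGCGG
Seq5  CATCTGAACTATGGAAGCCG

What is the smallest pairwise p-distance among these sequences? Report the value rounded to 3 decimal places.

Pairwise Hamming distances:
  Seq1 vs Seq2: 3
  Seq1 vs Seq3: 9
  Seq1 vs Seq4: 10
  Seq1 vs Seq5: 4
  Seq2 vs Seq3: 10
  Seq2 vs Seq4: 12
  Seq2 vs Seq5: 5
  Seq3 vs Seq4: 10
  Seq3 vs Seq5: 11
  Seq4 vs Seq5: 12
The smallest is 3 mismatches, between Seq1 and Seq2; p = 3/20 = 0.150.

0.150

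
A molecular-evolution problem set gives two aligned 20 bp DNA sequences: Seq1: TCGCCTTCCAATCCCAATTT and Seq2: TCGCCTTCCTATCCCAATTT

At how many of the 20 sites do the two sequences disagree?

A single mismatch occurs at site 10 (A→T).
That gives 1 mismatch out of 20 aligned sites, so the Hamming distance is 1.

1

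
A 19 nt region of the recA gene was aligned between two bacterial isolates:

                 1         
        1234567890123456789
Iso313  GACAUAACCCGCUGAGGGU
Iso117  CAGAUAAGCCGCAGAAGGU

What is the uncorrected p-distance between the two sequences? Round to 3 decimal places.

Mismatches occur at site 1 (G↔C), site 3 (C↔G), site 8 (C↔G), site 13 (U↔A), site 16 (G↔A).
There are 5 differences over 19 sites, so p = 5/19 = 0.263.

0.263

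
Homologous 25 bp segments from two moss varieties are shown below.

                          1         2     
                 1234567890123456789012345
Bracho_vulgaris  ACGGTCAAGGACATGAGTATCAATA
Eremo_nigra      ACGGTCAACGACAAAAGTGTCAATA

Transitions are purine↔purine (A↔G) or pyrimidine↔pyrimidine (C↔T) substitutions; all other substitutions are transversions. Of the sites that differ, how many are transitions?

2

Differing sites — 9:G/C (Tv); 14:T/A (Tv); 15:G/A (Ti); 19:A/G (Ti).
Of the 4 differences, 2 transitions and 2 transversions, so the answer is 2.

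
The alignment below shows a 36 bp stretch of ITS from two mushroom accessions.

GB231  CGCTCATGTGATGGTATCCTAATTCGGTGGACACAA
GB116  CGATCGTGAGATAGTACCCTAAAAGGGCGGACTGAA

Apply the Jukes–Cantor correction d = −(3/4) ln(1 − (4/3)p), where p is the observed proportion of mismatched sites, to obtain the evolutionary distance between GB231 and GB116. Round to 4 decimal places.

The sequences differ at positions 3 (C/A), 6 (A/G), 9 (T/A), 13 (G/A), 17 (T/C), 23 (T/A), 24 (T/A), 25 (C/G), 28 (T/C), 33 (A/T), 34 (C/G).
p = 11/36 = 0.305556.
d = −0.75 · ln(1 − (4/3)·0.305556) = −0.75 · ln(0.592592) = −0.75 · (-0.523249) = 0.3924.

0.3924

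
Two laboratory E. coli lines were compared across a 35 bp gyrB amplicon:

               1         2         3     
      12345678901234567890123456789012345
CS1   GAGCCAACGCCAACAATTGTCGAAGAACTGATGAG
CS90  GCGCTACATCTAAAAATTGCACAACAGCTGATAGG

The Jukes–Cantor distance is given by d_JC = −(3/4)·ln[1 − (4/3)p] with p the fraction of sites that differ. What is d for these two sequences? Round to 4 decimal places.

0.5716

The sequences differ at positions 2 (A/C), 5 (C/T), 7 (A/C), 8 (C/A), 9 (G/T), 11 (C/T), 14 (C/A), 20 (T/C), 21 (C/A), 22 (G/C), 25 (G/C), 27 (A/G), 33 (G/A), 34 (A/G).
p = 14/35 = 0.400000.
d = −0.75 · ln(1 − (4/3)·0.400000) = −0.75 · ln(0.466667) = −0.75 · (-0.762139) = 0.5716.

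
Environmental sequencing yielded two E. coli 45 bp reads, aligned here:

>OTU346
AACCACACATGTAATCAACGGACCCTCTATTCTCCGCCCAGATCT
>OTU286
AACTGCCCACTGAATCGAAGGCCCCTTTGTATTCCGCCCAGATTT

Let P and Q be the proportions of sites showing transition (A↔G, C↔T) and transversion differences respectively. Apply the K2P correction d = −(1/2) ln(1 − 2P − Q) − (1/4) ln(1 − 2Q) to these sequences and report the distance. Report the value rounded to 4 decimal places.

0.4131

Differing sites — 4:C/T (Ti); 5:A/G (Ti); 7:A/C (Tv); 10:T/C (Ti); 11:G/T (Tv); 12:T/G (Tv); 17:A/G (Ti); 19:C/A (Tv); 22:A/C (Tv); 27:C/T (Ti); 29:A/G (Ti); 31:T/A (Tv); 32:C/T (Ti); 44:C/T (Ti).
Of the 14 differences, 8 transitions and 6 transversions over 45 sites: P = 8/45 = 0.177778, Q = 6/45 = 0.133333.
d = −0.5·ln(0.511111) − 0.25·ln(0.733334) = −0.5·(-0.671168) − 0.25·(-0.310154) = 0.4131.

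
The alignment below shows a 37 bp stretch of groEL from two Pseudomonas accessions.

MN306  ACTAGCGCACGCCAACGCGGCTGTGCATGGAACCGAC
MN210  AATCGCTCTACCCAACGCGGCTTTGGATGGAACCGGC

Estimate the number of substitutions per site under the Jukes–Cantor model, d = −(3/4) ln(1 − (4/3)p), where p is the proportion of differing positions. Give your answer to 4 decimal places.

Differing sites — 2:C/A; 4:A/C; 7:G/T; 9:A/T; 10:C/A; 11:G/C; 23:G/T; 26:C/G; 36:A/G.
p = 9/37 = 0.243243.
d = −0.75 · ln(1 − (4/3)·0.243243) = −0.75 · ln(0.675676) = −0.75 · (-0.392042) = 0.2940.

0.2940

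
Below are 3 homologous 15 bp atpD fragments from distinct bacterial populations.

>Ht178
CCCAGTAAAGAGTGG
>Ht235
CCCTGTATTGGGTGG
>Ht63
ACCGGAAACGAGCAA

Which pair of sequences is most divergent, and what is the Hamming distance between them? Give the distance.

Pairwise Hamming distances:
  Ht178 vs Ht235: 4
  Ht178 vs Ht63: 7
  Ht235 vs Ht63: 9
The largest is 9, between Ht235 and Ht63.

9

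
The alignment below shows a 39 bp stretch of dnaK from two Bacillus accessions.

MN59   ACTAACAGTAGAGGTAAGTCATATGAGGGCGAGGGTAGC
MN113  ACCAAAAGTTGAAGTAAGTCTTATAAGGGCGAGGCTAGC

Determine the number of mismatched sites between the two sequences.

Mismatches occur at site 3 (T→C), site 6 (C→A), site 10 (A→T), site 13 (G→A), site 21 (A→T), site 25 (G→A), site 35 (G→C).
That gives 7 mismatches out of 39 aligned sites, so the Hamming distance is 7.

7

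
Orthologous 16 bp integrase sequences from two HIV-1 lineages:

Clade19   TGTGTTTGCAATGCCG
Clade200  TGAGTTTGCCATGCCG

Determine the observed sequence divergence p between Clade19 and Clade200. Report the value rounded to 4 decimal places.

0.1250

Differing sites — 3:T/A; 10:A/C.
There are 2 differences over 16 sites, so p = 2/16 = 0.1250.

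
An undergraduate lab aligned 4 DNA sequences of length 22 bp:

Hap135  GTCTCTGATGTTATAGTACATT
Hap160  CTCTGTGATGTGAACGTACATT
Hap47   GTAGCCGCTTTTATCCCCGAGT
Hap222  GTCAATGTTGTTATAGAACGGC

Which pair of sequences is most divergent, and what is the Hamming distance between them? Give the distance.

Pairwise Hamming distances:
  Hap135 vs Hap160: 5
  Hap135 vs Hap47: 11
  Hap135 vs Hap222: 7
  Hap160 vs Hap47: 14
  Hap160 vs Hap222: 11
  Hap47 vs Hap222: 13
The largest is 14, between Hap160 and Hap47.

14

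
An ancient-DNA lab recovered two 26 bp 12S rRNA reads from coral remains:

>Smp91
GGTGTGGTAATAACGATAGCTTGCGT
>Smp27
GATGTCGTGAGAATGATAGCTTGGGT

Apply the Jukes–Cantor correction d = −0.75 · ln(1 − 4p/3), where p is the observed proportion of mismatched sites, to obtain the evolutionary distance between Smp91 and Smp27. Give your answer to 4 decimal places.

0.2758

The sequences differ at positions 2 (G/A), 6 (G/C), 9 (A/G), 11 (T/G), 14 (C/T), 24 (C/G).
p = 6/26 = 0.230769.
d = −0.75 · ln(1 − (4/3)·0.230769) = −0.75 · ln(0.692308) = −0.75 · (-0.367724) = 0.2758.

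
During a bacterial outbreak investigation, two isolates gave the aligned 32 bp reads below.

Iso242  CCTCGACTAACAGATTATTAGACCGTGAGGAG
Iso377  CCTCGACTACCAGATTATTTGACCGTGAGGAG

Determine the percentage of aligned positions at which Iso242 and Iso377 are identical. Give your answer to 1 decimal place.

93.8%

The sequences differ at positions 10 (A/C), 20 (A/T).
30 of the 32 sites match, so the percent identity is 30/32 × 100 = 93.8%.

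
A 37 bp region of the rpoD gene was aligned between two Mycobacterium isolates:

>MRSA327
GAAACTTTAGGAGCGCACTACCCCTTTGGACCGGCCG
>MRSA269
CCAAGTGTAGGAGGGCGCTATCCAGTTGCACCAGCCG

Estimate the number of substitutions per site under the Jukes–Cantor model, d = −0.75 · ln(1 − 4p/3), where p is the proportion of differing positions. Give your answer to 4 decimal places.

0.3786

Differing sites — 1:G/C; 2:A/C; 5:C/G; 7:T/G; 14:C/G; 17:A/G; 21:C/T; 24:C/A; 25:T/G; 29:G/C; 33:G/A.
p = 11/37 = 0.297297.
d = −0.75 · ln(1 − (4/3)·0.297297) = −0.75 · ln(0.603604) = −0.75 · (-0.504837) = 0.3786.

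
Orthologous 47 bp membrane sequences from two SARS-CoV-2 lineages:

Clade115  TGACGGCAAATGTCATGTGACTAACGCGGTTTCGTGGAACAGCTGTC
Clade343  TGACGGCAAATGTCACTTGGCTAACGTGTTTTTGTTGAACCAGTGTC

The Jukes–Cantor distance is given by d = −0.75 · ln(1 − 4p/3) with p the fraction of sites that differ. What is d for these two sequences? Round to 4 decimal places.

0.2502

Differing sites — 16:T/C; 17:G/T; 20:A/G; 27:C/T; 29:G/T; 33:C/T; 36:G/T; 41:A/C; 42:G/A; 43:C/G.
p = 10/47 = 0.212766.
d = −0.75 · ln(1 − (4/3)·0.212766) = −0.75 · ln(0.716312) = −0.75 · (-0.333639) = 0.2502.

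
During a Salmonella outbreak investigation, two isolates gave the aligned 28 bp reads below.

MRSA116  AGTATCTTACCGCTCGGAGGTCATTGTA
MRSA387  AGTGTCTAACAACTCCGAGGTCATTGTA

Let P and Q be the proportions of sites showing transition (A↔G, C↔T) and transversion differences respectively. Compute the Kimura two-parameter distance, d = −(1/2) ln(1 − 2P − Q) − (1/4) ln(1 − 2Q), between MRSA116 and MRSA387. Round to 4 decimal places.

Mismatches occur at site 4 (A↔G, transition), site 8 (T↔A, transversion), site 11 (C↔A, transversion), site 12 (G↔A, transition), site 16 (G↔C, transversion).
Of the 5 differences, 2 transitions and 3 transversions over 28 sites: P = 2/28 = 0.071429, Q = 3/28 = 0.107143.
d = −0.5·ln(0.749999) − 0.25·ln(0.785714) = −0.5·(-0.287683) − 0.25·(-0.241162) = 0.2041.

0.2041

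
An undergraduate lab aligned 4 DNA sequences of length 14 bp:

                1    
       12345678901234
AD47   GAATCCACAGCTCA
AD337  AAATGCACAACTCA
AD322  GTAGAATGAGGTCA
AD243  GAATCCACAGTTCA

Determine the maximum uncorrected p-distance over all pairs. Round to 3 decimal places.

0.643

Pairwise Hamming distances:
  AD47 vs AD337: 3
  AD47 vs AD322: 7
  AD47 vs AD243: 1
  AD337 vs AD322: 9
  AD337 vs AD243: 4
  AD322 vs AD243: 7
The largest is 9 mismatches, between AD337 and AD322; p = 9/14 = 0.643.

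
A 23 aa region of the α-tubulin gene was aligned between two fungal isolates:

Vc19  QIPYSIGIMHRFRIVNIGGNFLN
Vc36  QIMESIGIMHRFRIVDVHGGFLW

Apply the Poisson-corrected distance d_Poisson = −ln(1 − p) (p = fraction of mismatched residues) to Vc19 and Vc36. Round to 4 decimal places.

0.3629

Mismatches occur at site 3 (P→M), site 4 (Y→E), site 16 (N→D), site 17 (I→V), site 18 (G→H), site 20 (N→G), site 23 (N→W).
p = 7/23 = 0.304348.
d = −ln(1 − 0.304348) = −ln(0.695652) = 0.3629.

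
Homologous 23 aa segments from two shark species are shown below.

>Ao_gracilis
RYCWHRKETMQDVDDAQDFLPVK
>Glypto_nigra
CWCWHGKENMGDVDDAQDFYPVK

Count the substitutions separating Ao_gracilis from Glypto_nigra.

The sequences differ at positions 1 (R/C), 2 (Y/W), 6 (R/G), 9 (T/N), 11 (Q/G), 20 (L/Y).
That gives 6 mismatches out of 23 aligned sites, so the Hamming distance is 6.

6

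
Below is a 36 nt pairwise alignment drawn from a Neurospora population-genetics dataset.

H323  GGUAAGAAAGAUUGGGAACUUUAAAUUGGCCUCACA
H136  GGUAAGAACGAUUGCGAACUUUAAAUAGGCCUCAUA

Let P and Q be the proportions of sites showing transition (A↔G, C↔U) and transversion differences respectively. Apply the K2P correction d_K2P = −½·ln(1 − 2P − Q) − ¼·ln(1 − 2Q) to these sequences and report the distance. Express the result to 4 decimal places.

The sequences differ at positions 9 (A/C, transversion), 15 (G/C, transversion), 27 (U/A, transversion), 35 (C/U, transition).
Of the 4 differences, 1 transition and 3 transversions over 36 sites: P = 1/36 = 0.027778, Q = 3/36 = 0.083333.
d = −0.5·ln(0.861111) − 0.25·ln(0.833334) = −0.5·(-0.149532) − 0.25·(-0.182321) = 0.1203.

0.1203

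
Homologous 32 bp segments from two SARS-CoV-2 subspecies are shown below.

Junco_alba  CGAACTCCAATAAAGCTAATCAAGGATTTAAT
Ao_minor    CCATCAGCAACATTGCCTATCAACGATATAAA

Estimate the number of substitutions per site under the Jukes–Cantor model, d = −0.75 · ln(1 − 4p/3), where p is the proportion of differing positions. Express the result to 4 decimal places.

Differing sites — 2:G/C; 4:A/T; 6:T/A; 7:C/G; 11:T/C; 13:A/T; 14:A/T; 17:T/C; 18:A/T; 24:G/C; 28:T/A; 32:T/A.
p = 12/32 = 0.375000.
d = −0.75 · ln(1 − (4/3)·0.375000) = −0.75 · ln(0.500000) = −0.75 · (-0.693147) = 0.5199.

0.5199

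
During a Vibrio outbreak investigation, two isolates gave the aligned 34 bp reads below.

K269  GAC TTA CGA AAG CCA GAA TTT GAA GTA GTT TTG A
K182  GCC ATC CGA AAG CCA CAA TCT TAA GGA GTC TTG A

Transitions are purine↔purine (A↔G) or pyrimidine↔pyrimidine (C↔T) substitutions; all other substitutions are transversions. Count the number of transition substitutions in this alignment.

2

The sequences differ at positions 2 (A/C, transversion), 4 (T/A, transversion), 6 (A/C, transversion), 16 (G/C, transversion), 20 (T/C, transition), 22 (G/T, transversion), 26 (T/G, transversion), 30 (T/C, transition).
Of the 8 differences, 2 transitions and 6 transversions, so the answer is 2.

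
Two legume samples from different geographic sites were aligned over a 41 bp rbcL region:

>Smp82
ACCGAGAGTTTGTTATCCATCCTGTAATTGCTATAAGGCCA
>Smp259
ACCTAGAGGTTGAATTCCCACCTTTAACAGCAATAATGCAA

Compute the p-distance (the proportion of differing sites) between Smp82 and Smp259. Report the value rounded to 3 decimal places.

Differing sites — 4:G/T; 9:T/G; 13:T/A; 14:T/A; 15:A/T; 19:A/C; 20:T/A; 24:G/T; 28:T/C; 29:T/A; 32:T/A; 37:G/T; 40:C/A.
There are 13 differences over 41 sites, so p = 13/41 = 0.317.

0.317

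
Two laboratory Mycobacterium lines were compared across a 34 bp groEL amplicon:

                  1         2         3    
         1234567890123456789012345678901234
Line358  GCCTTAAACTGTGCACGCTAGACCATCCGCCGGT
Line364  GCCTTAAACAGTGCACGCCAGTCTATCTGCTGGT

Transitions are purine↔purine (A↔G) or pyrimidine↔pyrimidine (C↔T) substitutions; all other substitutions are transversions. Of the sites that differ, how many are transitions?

4

Differing sites — 10:T/A (Tv); 19:T/C (Ti); 22:A/T (Tv); 24:C/T (Ti); 28:C/T (Ti); 31:C/T (Ti).
Of the 6 differences, 4 transitions and 2 transversions, so the answer is 4.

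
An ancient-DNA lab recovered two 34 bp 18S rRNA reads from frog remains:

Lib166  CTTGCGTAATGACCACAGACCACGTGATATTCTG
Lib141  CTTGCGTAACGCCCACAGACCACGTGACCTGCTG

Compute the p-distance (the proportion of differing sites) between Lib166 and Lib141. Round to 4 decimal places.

The sequences differ at positions 10 (T/C), 12 (A/C), 28 (T/C), 29 (A/C), 31 (T/G).
There are 5 differences over 34 sites, so p = 5/34 = 0.1471.

0.1471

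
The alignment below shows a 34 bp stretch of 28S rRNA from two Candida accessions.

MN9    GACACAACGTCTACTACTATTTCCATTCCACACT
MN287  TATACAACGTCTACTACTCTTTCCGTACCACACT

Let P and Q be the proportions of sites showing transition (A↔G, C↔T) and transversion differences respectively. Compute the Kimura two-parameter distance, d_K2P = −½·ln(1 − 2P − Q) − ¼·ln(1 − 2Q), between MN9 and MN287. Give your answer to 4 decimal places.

The sequences differ at positions 1 (G/T, transversion), 3 (C/T, transition), 19 (A/C, transversion), 25 (A/G, transition), 27 (T/A, transversion).
Of the 5 differences, 2 transitions and 3 transversions over 34 sites: P = 2/34 = 0.058824, Q = 3/34 = 0.088235.
d = −0.5·ln(0.794117) − 0.25·ln(0.823530) = −0.5·(-0.230524) − 0.25·(-0.194155) = 0.1638.

0.1638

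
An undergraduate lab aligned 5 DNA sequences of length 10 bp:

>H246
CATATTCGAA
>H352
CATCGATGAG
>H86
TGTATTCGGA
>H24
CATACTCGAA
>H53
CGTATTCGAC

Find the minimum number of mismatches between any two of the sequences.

Pairwise Hamming distances:
  H246 vs H352: 5
  H246 vs H86: 3
  H246 vs H24: 1
  H246 vs H53: 2
  H352 vs H86: 8
  H352 vs H24: 5
  H352 vs H53: 6
  H86 vs H24: 4
  H86 vs H53: 3
  H24 vs H53: 3
The smallest is 1, between H246 and H24.

1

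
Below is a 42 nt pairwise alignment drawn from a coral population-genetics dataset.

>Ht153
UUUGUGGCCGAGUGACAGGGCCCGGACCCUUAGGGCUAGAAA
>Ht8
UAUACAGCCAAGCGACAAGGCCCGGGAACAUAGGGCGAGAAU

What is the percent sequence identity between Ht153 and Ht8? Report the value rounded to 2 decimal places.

69.05%

Mismatches occur at site 2 (U↔A), site 4 (G↔A), site 5 (U↔C), site 6 (G↔A), site 10 (G↔A), site 13 (U↔C), site 18 (G↔A), site 26 (A↔G), site 27 (C↔A), site 28 (C↔A), site 30 (U↔A), site 37 (U↔G), site 42 (A↔U).
29 of the 42 sites match, so the percent identity is 29/42 × 100 = 69.05%.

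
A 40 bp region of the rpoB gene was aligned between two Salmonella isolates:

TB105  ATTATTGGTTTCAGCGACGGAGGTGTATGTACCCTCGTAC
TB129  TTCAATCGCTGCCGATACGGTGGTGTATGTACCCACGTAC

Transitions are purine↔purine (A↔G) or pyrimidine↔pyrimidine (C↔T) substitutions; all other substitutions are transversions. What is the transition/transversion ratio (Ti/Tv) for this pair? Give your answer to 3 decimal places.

Mismatches occur at site 1 (A/T, transversion), site 3 (T/C, transition), site 5 (T/A, transversion), site 7 (G/C, transversion), site 9 (T/C, transition), site 11 (T/G, transversion), site 13 (A/C, transversion), site 15 (C/A, transversion), site 16 (G/T, transversion), site 21 (A/T, transversion), site 35 (T/A, transversion).
Of the 11 differences, 2 transitions and 9 transversions, so Ti/Tv = 2/9 = 0.222.

0.222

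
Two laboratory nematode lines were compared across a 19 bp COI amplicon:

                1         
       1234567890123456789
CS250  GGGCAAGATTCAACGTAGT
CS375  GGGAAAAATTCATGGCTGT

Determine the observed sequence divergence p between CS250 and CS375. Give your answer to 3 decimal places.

0.316

Differing sites — 4:C/A; 7:G/A; 13:A/T; 14:C/G; 16:T/C; 17:A/T.
There are 6 differences over 19 sites, so p = 6/19 = 0.316.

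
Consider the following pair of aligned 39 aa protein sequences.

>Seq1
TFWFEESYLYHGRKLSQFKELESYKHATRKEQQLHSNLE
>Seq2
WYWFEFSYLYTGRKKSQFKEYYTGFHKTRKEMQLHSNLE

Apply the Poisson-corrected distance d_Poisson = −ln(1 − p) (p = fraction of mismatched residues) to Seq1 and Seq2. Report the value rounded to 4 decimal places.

The sequences differ at positions 1 (T/W), 2 (F/Y), 6 (E/F), 11 (H/T), 15 (L/K), 21 (L/Y), 22 (E/Y), 23 (S/T), 24 (Y/G), 25 (K/F), 27 (A/K), 32 (Q/M).
p = 12/39 = 0.307692.
d = −ln(1 − 0.307692) = −ln(0.692308) = 0.3677.

0.3677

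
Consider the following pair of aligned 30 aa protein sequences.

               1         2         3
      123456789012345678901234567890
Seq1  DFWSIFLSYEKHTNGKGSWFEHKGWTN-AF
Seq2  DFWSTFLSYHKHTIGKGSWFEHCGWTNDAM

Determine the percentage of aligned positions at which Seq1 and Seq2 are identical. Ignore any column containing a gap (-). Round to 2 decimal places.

82.76%

Excluding the 1 gap column leaves 29 comparable sites.
Mismatches occur at site 5 (I/T), site 10 (E/H), site 14 (N/I), site 23 (K/C), site 30 (F/M).
24 of the 29 comparable sites match, so the percent identity is 24/29 × 100 = 82.76%.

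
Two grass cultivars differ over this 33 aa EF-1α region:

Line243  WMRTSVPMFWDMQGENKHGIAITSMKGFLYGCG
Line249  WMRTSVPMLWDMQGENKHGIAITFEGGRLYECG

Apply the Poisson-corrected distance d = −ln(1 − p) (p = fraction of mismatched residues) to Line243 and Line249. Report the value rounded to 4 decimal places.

0.2007

Differing sites — 9:F/L; 24:S/F; 25:M/E; 26:K/G; 28:F/R; 31:G/E.
p = 6/33 = 0.181818.
d = −ln(1 − 0.181818) = −ln(0.818182) = 0.2007.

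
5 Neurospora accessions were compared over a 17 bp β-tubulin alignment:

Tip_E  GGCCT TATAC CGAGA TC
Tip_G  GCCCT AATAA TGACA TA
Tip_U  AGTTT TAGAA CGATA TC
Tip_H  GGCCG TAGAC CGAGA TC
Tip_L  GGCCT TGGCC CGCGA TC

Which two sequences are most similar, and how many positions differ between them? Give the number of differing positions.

2

Pairwise Hamming distances:
  Tip_E vs Tip_G: 6
  Tip_E vs Tip_U: 6
  Tip_E vs Tip_H: 2
  Tip_E vs Tip_L: 4
  Tip_G vs Tip_U: 9
  Tip_G vs Tip_H: 8
  Tip_G vs Tip_L: 10
  Tip_U vs Tip_H: 6
  Tip_U vs Tip_L: 8
  Tip_H vs Tip_L: 4
The smallest is 2, between Tip_E and Tip_H.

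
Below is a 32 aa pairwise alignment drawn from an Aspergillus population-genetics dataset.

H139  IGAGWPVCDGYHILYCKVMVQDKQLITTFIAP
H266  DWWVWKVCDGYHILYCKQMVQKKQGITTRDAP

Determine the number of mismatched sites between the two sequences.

The sequences differ at positions 1 (I/D), 2 (G/W), 3 (A/W), 4 (G/V), 6 (P/K), 18 (V/Q), 22 (D/K), 25 (L/G), 29 (F/R), 30 (I/D).
That gives 10 mismatches out of 32 aligned sites, so the Hamming distance is 10.

10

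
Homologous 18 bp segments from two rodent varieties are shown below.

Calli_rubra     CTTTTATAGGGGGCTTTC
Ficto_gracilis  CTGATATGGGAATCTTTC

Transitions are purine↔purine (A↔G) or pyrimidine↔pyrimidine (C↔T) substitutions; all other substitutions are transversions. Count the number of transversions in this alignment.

3

The sequences differ at positions 3 (T/G, transversion), 4 (T/A, transversion), 8 (A/G, transition), 11 (G/A, transition), 12 (G/A, transition), 13 (G/T, transversion).
Of the 6 differences, 3 transitions and 3 transversions, so the answer is 3.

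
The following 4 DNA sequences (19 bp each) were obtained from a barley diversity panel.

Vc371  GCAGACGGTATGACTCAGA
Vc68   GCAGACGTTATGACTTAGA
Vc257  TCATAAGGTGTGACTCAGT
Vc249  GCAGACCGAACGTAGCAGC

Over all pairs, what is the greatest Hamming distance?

11

Pairwise Hamming distances:
  Vc371 vs Vc68: 2
  Vc371 vs Vc257: 5
  Vc371 vs Vc249: 7
  Vc68 vs Vc257: 7
  Vc68 vs Vc249: 9
  Vc257 vs Vc249: 11
The largest is 11, between Vc257 and Vc249.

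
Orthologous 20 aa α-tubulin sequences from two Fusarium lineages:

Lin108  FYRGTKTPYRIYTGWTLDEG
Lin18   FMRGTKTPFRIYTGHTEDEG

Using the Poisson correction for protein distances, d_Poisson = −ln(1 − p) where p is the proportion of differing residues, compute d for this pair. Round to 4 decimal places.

Differing sites — 2:Y/M; 9:Y/F; 15:W/H; 17:L/E.
p = 4/20 = 0.200000.
d = −ln(1 − 0.200000) = −ln(0.800000) = 0.2231.

0.2231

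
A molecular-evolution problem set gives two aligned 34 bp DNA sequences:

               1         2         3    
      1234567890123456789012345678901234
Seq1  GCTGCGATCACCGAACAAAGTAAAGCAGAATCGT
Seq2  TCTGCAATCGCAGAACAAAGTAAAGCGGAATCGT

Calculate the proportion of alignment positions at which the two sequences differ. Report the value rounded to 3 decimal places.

0.147

Differing sites — 1:G/T; 6:G/A; 10:A/G; 12:C/A; 27:A/G.
There are 5 differences over 34 sites, so p = 5/34 = 0.147.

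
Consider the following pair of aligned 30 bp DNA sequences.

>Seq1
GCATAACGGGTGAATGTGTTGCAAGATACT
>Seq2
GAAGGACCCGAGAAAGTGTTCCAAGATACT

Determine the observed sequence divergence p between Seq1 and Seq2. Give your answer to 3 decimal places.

Mismatches occur at site 2 (C→A), site 4 (T→G), site 5 (A→G), site 8 (G→C), site 9 (G→C), site 11 (T→A), site 15 (T→A), site 21 (G→C).
There are 8 differences over 30 sites, so p = 8/30 = 0.267.

0.267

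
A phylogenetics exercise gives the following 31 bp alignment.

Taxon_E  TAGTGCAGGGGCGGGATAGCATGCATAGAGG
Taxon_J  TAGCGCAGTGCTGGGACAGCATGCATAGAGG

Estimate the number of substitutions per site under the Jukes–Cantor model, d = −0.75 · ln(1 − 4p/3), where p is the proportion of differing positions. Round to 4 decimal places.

Mismatches occur at site 4 (T/C), site 9 (G/T), site 11 (G/C), site 12 (C/T), site 17 (T/C).
p = 5/31 = 0.161290.
d = −0.75 · ln(1 − (4/3)·0.161290) = −0.75 · ln(0.784947) = −0.75 · (-0.242139) = 0.1816.

0.1816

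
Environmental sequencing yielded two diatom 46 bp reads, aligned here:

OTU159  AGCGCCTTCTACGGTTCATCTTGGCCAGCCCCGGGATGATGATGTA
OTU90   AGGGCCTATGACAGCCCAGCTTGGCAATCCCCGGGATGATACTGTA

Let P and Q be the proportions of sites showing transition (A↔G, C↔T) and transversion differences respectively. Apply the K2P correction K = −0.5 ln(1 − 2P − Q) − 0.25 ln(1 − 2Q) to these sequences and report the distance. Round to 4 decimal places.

Mismatches occur at site 3 (C/G, transversion), site 8 (T/A, transversion), site 9 (C/T, transition), site 10 (T/G, transversion), site 13 (G/A, transition), site 15 (T/C, transition), site 16 (T/C, transition), site 19 (T/G, transversion), site 26 (C/A, transversion), site 28 (G/T, transversion), site 41 (G/A, transition), site 42 (A/C, transversion).
Of the 12 differences, 5 transitions and 7 transversions over 46 sites: P = 5/46 = 0.108696, Q = 7/46 = 0.152174.
d = −0.5·ln(0.630434) − 0.25·ln(0.695652) = −0.5·(-0.461347) − 0.25·(-0.362906) = 0.3214.

0.3214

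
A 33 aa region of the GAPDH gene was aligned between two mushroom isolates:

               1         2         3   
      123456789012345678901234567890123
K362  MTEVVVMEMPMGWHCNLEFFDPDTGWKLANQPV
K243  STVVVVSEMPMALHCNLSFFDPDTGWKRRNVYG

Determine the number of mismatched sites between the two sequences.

Mismatches occur at site 1 (M/S), site 3 (E/V), site 7 (M/S), site 12 (G/A), site 13 (W/L), site 18 (E/S), site 28 (L/R), site 29 (A/R), site 31 (Q/V), site 32 (P/Y), site 33 (V/G).
That gives 11 mismatches out of 33 aligned sites, so the Hamming distance is 11.

11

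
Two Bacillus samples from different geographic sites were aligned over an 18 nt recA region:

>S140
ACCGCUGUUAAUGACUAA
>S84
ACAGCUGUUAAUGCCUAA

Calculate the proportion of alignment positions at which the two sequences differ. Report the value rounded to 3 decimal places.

0.111

Mismatches occur at site 3 (C/A), site 14 (A/C).
There are 2 differences over 18 sites, so p = 2/18 = 0.111.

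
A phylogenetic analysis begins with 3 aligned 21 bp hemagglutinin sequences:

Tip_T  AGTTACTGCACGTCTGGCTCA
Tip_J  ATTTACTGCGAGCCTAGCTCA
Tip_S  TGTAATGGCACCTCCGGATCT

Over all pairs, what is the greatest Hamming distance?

13

Pairwise Hamming distances:
  Tip_T vs Tip_J: 5
  Tip_T vs Tip_S: 8
  Tip_J vs Tip_S: 13
The largest is 13, between Tip_J and Tip_S.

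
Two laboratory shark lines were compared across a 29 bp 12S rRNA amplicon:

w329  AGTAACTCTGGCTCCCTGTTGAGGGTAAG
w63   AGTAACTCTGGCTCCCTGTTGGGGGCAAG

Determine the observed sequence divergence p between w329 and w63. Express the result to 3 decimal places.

0.069

Differing sites — 22:A/G; 26:T/C.
There are 2 differences over 29 sites, so p = 2/29 = 0.069.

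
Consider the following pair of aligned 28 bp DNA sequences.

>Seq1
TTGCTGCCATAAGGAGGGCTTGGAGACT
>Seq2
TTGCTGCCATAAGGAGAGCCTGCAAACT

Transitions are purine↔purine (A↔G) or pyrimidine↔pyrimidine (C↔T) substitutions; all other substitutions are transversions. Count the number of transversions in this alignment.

1

The sequences differ at positions 17 (G/A, transition), 20 (T/C, transition), 23 (G/C, transversion), 25 (G/A, transition).
Of the 4 differences, 3 transitions and 1 transversion, so the answer is 1.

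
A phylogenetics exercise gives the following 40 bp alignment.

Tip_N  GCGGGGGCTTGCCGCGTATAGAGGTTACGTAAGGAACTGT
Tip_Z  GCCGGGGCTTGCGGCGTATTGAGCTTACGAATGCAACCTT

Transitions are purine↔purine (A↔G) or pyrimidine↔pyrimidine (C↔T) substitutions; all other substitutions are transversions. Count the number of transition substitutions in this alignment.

The sequences differ at positions 3 (G/C, transversion), 13 (C/G, transversion), 20 (A/T, transversion), 24 (G/C, transversion), 30 (T/A, transversion), 32 (A/T, transversion), 34 (G/C, transversion), 38 (T/C, transition), 39 (G/T, transversion).
Of the 9 differences, 1 transition and 8 transversions, so the answer is 1.

1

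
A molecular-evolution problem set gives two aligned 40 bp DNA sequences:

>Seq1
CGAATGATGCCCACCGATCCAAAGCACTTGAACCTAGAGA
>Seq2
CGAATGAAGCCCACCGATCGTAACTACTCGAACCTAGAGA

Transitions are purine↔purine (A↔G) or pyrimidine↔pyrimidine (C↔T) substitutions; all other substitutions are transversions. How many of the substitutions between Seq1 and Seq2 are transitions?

Mismatches occur at site 8 (T→A, transversion), site 20 (C→G, transversion), site 21 (A→T, transversion), site 24 (G→C, transversion), site 25 (C→T, transition), site 29 (T→C, transition).
Of the 6 differences, 2 transitions and 4 transversions, so the answer is 2.

2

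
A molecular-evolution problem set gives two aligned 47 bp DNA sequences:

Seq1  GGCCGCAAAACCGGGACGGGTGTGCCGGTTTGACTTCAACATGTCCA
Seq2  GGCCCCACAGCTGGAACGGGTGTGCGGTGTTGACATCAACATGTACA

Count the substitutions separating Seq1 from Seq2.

Differing sites — 5:G/C; 8:A/C; 10:A/G; 12:C/T; 15:G/A; 26:C/G; 28:G/T; 29:T/G; 35:T/A; 45:C/A.
That gives 10 mismatches out of 47 aligned sites, so the Hamming distance is 10.

10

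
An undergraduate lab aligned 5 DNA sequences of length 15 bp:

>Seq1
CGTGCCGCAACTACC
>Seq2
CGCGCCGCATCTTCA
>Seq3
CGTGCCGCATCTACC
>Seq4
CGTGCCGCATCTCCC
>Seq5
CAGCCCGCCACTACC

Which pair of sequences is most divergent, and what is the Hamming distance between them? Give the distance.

7

Pairwise Hamming distances:
  Seq1 vs Seq2: 4
  Seq1 vs Seq3: 1
  Seq1 vs Seq4: 2
  Seq1 vs Seq5: 4
  Seq2 vs Seq3: 3
  Seq2 vs Seq4: 3
  Seq2 vs Seq5: 7
  Seq3 vs Seq4: 1
  Seq3 vs Seq5: 5
  Seq4 vs Seq5: 6
The largest is 7, between Seq2 and Seq5.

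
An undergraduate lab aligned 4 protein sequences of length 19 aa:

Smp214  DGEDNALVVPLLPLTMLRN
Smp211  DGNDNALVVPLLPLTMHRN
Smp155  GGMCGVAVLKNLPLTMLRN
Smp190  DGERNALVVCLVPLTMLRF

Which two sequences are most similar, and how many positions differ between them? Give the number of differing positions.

Pairwise Hamming distances:
  Smp214 vs Smp211: 2
  Smp214 vs Smp155: 9
  Smp214 vs Smp190: 4
  Smp211 vs Smp155: 10
  Smp211 vs Smp190: 6
  Smp155 vs Smp190: 11
The smallest is 2, between Smp214 and Smp211.

2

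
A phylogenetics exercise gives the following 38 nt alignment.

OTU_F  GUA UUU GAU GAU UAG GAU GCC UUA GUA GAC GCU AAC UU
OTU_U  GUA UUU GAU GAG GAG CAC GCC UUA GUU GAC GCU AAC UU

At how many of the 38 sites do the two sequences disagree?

5

The sequences differ at positions 12 (U/G), 13 (U/G), 16 (G/C), 18 (U/C), 27 (A/U).
That gives 5 mismatches out of 38 aligned sites, so the Hamming distance is 5.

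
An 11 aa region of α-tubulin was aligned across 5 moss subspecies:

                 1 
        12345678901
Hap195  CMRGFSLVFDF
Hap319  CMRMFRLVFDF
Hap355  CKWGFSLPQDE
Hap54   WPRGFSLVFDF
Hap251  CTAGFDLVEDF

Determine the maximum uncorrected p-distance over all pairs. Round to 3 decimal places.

Pairwise Hamming distances:
  Hap195 vs Hap319: 2
  Hap195 vs Hap355: 5
  Hap195 vs Hap54: 2
  Hap195 vs Hap251: 4
  Hap319 vs Hap355: 7
  Hap319 vs Hap54: 4
  Hap319 vs Hap251: 5
  Hap355 vs Hap54: 6
  Hap355 vs Hap251: 6
  Hap54 vs Hap251: 5
The largest is 7 mismatches, between Hap319 and Hap355; p = 7/11 = 0.636.

0.636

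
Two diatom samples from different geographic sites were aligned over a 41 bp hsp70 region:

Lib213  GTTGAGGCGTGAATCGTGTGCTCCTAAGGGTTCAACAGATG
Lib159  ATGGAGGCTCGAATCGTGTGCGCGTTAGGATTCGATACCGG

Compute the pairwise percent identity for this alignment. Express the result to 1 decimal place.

68.3%

The sequences differ at positions 1 (G/A), 3 (T/G), 9 (G/T), 10 (T/C), 22 (T/G), 24 (C/G), 26 (A/T), 30 (G/A), 34 (A/G), 36 (C/T), 38 (G/C), 39 (A/C), 40 (T/G).
28 of the 41 sites match, so the percent identity is 28/41 × 100 = 68.3%.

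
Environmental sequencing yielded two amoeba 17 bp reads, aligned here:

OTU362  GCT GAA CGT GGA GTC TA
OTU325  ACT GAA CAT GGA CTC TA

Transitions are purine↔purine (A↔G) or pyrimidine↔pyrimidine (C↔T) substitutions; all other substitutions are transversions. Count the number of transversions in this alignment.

Mismatches occur at site 1 (G→A, transition), site 8 (G→A, transition), site 13 (G→C, transversion).
Of the 3 differences, 2 transitions and 1 transversion, so the answer is 1.

1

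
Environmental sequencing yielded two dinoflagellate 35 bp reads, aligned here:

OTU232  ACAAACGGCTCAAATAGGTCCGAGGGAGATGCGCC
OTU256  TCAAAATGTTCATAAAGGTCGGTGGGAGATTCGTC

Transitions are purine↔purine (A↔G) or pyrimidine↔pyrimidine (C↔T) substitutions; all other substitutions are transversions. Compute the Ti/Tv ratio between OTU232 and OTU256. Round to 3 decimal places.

0.250

The sequences differ at positions 1 (A/T, transversion), 6 (C/A, transversion), 7 (G/T, transversion), 9 (C/T, transition), 13 (A/T, transversion), 15 (T/A, transversion), 21 (C/G, transversion), 23 (A/T, transversion), 31 (G/T, transversion), 34 (C/T, transition).
Of the 10 differences, 2 transitions and 8 transversions, so Ti/Tv = 2/8 = 0.250.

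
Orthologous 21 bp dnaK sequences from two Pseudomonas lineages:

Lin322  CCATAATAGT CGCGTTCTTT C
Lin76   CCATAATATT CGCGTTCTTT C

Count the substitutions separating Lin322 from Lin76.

The sequences differ at position 9 (G/T).
That gives 1 mismatch out of 21 aligned sites, so the Hamming distance is 1.

1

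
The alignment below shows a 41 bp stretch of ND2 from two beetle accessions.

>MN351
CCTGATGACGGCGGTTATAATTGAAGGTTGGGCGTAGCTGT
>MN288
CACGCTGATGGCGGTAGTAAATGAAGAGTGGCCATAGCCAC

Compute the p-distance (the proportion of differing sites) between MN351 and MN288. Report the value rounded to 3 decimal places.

Mismatches occur at site 2 (C→A), site 3 (T→C), site 5 (A→C), site 9 (C→T), site 16 (T→A), site 17 (A→G), site 21 (T→A), site 27 (G→A), site 28 (T→G), site 32 (G→C), site 34 (G→A), site 39 (T→C), site 40 (G→A), site 41 (T→C).
There are 14 differences over 41 sites, so p = 14/41 = 0.341.

0.341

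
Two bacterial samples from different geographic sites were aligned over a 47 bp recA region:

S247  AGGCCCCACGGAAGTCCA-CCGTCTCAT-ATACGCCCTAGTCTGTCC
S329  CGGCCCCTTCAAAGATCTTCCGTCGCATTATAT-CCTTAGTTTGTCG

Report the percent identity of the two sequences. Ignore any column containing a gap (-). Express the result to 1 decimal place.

Excluding the 3 gap columns leaves 44 comparable sites.
The sequences differ at positions 1 (A/C), 8 (A/T), 9 (C/T), 10 (G/C), 11 (G/A), 15 (T/A), 16 (C/T), 18 (A/T), 25 (T/G), 33 (C/T), 37 (C/T), 42 (C/T), 47 (C/G).
31 of the 44 comparable sites match, so the percent identity is 31/44 × 100 = 70.5%.

70.5%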